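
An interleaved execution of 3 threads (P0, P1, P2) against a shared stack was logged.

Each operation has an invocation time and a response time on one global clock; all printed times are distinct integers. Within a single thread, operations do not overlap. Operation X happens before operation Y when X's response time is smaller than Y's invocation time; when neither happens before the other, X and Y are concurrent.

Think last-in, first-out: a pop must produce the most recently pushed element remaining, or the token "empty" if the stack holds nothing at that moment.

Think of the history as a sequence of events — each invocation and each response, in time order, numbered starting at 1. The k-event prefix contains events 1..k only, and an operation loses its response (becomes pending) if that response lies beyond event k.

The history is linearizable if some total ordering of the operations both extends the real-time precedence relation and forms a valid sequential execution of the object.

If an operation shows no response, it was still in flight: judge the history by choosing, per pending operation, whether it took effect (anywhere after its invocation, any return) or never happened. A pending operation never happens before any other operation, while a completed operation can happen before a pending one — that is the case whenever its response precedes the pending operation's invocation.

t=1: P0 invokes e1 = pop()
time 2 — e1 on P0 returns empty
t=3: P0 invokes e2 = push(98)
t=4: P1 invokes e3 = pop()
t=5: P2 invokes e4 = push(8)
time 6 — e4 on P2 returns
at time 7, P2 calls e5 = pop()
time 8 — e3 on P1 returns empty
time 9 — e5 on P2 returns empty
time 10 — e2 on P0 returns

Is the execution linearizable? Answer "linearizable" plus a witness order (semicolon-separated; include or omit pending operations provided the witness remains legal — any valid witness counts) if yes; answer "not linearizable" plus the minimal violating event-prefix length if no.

not linearizable — minimal violating prefix: 9 events

prefix check: 1..8 passes, 1..9 fails once e5's time-9 response joins
all 3 real-time-respecting orders fail — 4 completed stack operations, no legal replay
including or dropping the 1 pending operation (e2) in any combination fails
sample order e1, e3, e4, e5 (pending dropped) stalls at step 4 — e5 pop() → empty has no legal effect
sample order e1, e4, e3, e5 (pending dropped) stalls at step 3 — e3 pop() → empty has no legal effect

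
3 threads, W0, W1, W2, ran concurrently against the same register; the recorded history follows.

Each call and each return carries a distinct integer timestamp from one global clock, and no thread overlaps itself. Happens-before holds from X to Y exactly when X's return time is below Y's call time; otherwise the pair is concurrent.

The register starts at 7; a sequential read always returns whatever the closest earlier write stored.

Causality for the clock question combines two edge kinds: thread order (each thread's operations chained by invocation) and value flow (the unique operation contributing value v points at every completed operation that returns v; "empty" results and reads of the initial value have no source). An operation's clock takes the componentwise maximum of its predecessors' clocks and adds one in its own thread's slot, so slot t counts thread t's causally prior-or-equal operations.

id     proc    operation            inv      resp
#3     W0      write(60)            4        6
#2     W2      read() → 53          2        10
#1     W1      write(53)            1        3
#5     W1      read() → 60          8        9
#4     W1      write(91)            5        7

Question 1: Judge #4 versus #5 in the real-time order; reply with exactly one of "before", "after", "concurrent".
#4 spans [5,7], #5 spans [8,9]
resp(#4)=7 < inv(#5)=8

before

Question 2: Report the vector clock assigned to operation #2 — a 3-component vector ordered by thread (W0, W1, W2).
#1, invoked 1, has no incoming edges; only W1's bump applies → (0, 1, 0)
#3, invoked 4, has no incoming edges; only W0's bump applies → (1, 0, 0)
from VC(#1)=(0, 1, 0), #2 (invoked 2) maxes components and bumps W2 → (0, 1, 1)
from VC(#1)=(0, 1, 0), #4 (invoked 5) maxes components and bumps W1 → (0, 2, 0)
from VC(#3)=(1, 0, 0), VC(#4)=(0, 2, 0), #5 (invoked 8) maxes components and bumps W1 → (1, 3, 0)
target: VC(#2) = (0, 1, 1)

(0, 1, 1)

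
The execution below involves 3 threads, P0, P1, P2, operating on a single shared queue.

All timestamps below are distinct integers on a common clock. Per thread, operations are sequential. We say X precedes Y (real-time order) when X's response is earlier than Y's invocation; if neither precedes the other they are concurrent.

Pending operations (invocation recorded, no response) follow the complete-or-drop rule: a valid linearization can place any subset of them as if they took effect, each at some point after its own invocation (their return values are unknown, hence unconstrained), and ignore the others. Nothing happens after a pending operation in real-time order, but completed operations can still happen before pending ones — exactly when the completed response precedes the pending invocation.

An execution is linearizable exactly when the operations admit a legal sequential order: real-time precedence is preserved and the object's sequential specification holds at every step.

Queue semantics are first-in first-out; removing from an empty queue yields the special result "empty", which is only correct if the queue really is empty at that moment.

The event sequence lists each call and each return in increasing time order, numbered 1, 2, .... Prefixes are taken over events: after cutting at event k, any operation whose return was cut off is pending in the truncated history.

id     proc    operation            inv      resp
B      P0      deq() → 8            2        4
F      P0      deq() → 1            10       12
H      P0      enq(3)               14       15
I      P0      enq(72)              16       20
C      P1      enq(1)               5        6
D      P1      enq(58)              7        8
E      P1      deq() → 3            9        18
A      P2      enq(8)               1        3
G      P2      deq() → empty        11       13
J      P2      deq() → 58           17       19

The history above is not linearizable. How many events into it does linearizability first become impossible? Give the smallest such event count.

18

events 1..17 are linearizable; a witness order is A, B, C, D, F, E, G, H:
1. A enq(8), leaving queue <8>
2. B deq() → 8, leaving queue <>
3. C enq(1), leaving queue <1>
4. D enq(58), leaving queue <1,58>
5. F deq() → 1, leaving queue <58>
6. E deq() (pending, included), leaving queue <>
7. G deq() → empty, leaving queue <>
8. H enq(3), leaving queue <3>
include event 18 — E responding at 18 — and every candidate order breaks
including or dropping the 2 pending operations (I, J) in any combination fails
one such order, A, B, C, D, E, F, G, H (pending dropped), breaks at step 5 where E deq() → 3 is illegal
one such order, A, B, C, D, E, G, F, H (pending dropped), breaks at step 5 where E deq() → 3 is illegal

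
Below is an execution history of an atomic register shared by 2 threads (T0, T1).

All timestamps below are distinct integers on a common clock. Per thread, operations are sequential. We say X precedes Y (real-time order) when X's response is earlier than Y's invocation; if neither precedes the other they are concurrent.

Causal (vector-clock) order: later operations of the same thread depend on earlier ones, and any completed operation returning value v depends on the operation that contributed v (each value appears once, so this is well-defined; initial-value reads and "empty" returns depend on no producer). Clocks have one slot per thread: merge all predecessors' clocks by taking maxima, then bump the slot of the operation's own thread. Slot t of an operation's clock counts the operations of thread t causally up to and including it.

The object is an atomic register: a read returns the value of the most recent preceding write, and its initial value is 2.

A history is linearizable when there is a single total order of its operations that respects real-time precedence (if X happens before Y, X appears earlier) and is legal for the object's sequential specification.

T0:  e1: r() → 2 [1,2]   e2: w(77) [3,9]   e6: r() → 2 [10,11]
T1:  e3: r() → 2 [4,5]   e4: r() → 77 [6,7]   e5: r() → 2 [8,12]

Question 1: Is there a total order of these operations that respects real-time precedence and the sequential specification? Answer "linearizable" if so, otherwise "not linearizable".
not linearizable

prefix check: 1..10 passes, 1..11 fails once e6's time-11 response joins
3 orders of the 5 completed atomic register ops respect real time; none is legal
no escape via the 1 pending operation (e5): every completion choice fails
e.g. e1, e2, e3, e4, e6 (pending dropped): illegal at step 3, since e3 r() → 2 cannot apply there
e.g. e1, e3, e2, e4, e6 (pending dropped): illegal at step 5, since e6 r() → 2 cannot apply there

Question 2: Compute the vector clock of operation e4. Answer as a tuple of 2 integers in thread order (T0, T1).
(2, 2)

e3 (invocation 4): nothing precedes it; T1's component alone gives (0, 1)
e1 (invocation 1): nothing precedes it; T0's component alone gives (1, 0)
e2, invoked 3, takes VC(e1)=(1, 0) under max, adds 1 for T0 → (2, 0)
e6, invoked 10, takes VC(e2)=(2, 0) under max, adds 1 for T0 → (3, 0)
e4, invoked 6, takes VC(e2)=(2, 0), VC(e3)=(0, 1) under max, adds 1 for T1 → (2, 2)
e5, invoked 8, takes VC(e4)=(2, 2) under max, adds 1 for T1 → (2, 3)
target: VC(e4) = (2, 2)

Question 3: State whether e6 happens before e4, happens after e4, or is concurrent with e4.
after

e6 spans [10,11], e4 spans [6,7]
resp(e4)=7 < inv(e6)=10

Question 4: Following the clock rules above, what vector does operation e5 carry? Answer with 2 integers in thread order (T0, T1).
(2, 3)

invoked at 4, e3 has no predecessors; its own T1 bump gives (0, 1)
invoked at 1, e1 has no predecessors; its own T0 bump gives (1, 0)
from VC(e1)=(1, 0), e2 (invoked 3) maxes components and bumps T0 → (2, 0)
from VC(e2)=(2, 0), e6 (invoked 10) maxes components and bumps T0 → (3, 0)
from VC(e2)=(2, 0), VC(e3)=(0, 1), e4 (invoked 6) maxes components and bumps T1 → (2, 2)
from VC(e4)=(2, 2), e5 (invoked 8) maxes components and bumps T1 → (2, 3)
target: VC(e5) = (2, 3)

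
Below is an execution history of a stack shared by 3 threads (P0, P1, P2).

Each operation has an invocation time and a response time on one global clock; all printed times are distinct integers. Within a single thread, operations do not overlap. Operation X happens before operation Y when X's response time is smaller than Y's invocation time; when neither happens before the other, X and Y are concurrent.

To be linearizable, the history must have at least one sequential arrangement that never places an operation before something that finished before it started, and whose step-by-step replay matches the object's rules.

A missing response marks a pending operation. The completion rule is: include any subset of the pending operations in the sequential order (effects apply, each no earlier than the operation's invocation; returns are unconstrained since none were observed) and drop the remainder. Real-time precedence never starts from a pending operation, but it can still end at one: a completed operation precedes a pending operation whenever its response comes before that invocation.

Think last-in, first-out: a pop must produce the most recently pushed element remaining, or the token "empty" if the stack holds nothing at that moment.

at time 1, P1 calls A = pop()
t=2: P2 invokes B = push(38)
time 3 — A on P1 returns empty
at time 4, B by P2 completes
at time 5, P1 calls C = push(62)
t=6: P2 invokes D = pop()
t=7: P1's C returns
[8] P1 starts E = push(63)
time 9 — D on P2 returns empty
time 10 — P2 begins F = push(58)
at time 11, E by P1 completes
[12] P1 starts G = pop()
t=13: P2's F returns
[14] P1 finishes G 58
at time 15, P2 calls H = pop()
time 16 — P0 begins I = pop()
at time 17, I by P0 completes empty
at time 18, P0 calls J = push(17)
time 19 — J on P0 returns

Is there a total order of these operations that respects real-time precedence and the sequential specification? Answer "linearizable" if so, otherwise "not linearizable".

not linearizable

through event 8 a valid linearization exists; event 9 (D responding at time 9) ends that
real-time-consistent orders of the 4 completed operations: 4 — all fail the stack replay
no completion choice of the 1 pending operation (E) rescues it — every subset was tried
e.g. A, B, C, D (pending dropped): illegal at step 4, since D pop() → empty cannot apply there
e.g. A, B, D, C (pending dropped): illegal at step 3, since D pop() → empty cannot apply there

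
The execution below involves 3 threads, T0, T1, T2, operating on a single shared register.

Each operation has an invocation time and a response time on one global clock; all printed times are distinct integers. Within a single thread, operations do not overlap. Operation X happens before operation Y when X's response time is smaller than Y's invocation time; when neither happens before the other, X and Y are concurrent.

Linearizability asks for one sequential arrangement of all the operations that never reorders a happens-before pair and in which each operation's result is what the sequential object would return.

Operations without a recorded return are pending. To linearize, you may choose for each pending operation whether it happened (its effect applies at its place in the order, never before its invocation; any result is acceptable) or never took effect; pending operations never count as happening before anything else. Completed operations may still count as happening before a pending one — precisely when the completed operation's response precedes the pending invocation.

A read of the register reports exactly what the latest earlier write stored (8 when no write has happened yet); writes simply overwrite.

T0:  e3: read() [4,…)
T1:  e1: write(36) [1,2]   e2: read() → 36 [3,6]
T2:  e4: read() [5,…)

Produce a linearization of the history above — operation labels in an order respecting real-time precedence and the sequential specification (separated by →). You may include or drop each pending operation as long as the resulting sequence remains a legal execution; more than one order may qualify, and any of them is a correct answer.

after step 1 (e1 write(36)): value 36
after step 2 (e2 read() → 36): value 36

e1 → e2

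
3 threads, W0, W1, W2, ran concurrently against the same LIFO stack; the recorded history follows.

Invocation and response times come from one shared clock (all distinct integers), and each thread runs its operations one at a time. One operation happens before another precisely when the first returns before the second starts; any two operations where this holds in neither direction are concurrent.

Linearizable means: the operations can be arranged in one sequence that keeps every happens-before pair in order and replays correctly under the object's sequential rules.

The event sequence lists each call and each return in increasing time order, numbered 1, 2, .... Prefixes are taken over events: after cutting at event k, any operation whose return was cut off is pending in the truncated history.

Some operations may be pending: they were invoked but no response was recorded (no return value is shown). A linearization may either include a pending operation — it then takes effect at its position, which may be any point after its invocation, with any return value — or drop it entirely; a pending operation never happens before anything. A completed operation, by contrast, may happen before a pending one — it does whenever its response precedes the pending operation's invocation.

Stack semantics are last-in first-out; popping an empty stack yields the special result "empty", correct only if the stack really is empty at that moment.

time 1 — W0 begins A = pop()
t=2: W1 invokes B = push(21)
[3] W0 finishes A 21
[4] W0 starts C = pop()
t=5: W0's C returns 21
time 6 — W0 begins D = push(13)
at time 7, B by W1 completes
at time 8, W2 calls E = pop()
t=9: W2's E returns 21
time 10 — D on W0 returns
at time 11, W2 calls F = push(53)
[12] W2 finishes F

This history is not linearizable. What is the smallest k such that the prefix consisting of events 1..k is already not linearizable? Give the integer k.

events 1..4 are linearizable, e.g. via B, A:
1. B push(21) (pending, included), leaving stack <21>
2. A pop() → 21, leaving stack <>
with event 5 included (C responding at time 5), all real-time-consistent orders fail
including or dropping the 1 pending operation (B) in any combination fails
e.g. A, C (pending dropped): illegal at step 1, since A pop() → 21 cannot apply there

5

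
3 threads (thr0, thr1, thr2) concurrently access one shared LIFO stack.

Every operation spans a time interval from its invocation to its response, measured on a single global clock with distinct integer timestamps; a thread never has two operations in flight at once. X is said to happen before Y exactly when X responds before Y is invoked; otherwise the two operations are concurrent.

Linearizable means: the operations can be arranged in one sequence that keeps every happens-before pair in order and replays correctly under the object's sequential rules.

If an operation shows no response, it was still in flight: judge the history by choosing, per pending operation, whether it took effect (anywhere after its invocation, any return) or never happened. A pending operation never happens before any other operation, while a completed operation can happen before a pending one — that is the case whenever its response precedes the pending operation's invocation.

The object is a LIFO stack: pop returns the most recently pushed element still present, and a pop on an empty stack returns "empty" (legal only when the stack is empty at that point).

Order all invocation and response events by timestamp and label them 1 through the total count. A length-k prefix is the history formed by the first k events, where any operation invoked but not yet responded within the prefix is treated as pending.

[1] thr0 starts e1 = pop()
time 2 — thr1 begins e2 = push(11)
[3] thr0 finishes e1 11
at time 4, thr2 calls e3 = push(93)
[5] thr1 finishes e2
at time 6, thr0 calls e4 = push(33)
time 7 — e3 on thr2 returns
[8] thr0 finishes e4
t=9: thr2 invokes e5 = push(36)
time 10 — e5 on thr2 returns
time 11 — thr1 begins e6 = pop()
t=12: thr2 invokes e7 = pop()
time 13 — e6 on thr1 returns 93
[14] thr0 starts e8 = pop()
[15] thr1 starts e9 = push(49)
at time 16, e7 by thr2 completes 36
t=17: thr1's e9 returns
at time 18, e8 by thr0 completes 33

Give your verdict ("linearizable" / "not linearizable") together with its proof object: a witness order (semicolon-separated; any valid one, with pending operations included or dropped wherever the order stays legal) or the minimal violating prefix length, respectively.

after step 1 (e2 push(11)): stack <11>
after step 2 (e1 pop() → 11): stack <>
after step 3 (e4 push(33)): stack <33>
after step 4 (e3 push(93)): stack <33,93>
after step 5 (e5 push(36)): stack <33,93,36>
after step 6 (e7 pop() → 36): stack <33,93>
after step 7 (e6 pop() → 93): stack <33>
after step 8 (e8 pop() → 33): stack <>
after step 9 (e9 push(49)): stack <49>

linearizable — witness: e2; e1; e4; e3; e5; e7; e6; e8; e9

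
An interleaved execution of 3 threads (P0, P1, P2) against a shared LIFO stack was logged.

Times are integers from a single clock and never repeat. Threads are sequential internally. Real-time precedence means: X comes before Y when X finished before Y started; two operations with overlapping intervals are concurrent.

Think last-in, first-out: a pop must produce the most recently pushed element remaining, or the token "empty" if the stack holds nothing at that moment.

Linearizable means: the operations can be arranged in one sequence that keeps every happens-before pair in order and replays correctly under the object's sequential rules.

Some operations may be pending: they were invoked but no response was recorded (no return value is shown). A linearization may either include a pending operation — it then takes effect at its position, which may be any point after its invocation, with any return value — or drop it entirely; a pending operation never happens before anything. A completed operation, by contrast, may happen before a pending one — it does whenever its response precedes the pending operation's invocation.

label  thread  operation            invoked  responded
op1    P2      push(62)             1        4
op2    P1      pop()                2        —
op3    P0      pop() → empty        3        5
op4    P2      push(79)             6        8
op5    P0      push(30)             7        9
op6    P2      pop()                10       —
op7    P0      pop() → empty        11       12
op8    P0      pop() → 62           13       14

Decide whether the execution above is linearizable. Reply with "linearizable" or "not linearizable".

not linearizable

events 1..11 are fine; event 12 — the response of op7 at time 12 — makes the prefix non-linearizable
real-time-consistent orders of the 5 completed operations: 4 — all fail the LIFO stack replay
every completion of the 2 pending operations (op2, op6) was checked; none linearizes
take op1, op3, op4, op5, op7 (pending dropped): step 2 already fails, because op3 pop() → empty cannot occur there
take op1, op3, op5, op4, op7 (pending dropped): step 2 already fails, because op3 pop() → empty cannot occur there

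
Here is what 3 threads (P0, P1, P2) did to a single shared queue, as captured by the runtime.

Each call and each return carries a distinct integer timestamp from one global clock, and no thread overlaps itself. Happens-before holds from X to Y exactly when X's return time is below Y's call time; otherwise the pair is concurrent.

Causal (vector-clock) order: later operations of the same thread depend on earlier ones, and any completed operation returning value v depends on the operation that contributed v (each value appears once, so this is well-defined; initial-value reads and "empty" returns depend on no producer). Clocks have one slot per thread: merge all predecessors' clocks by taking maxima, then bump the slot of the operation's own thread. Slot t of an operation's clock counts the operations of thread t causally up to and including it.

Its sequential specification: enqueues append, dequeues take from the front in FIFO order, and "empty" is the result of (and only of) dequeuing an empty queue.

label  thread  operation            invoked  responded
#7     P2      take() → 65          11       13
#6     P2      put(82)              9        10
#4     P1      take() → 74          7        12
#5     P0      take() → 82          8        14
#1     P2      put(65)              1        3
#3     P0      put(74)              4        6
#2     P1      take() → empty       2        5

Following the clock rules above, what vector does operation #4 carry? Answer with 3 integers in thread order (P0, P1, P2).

(1, 2, 0)

invoked at 1, #1 has no predecessors; its own P2 bump gives (0, 0, 1)
invoked at 2, #2 has no predecessors; its own P1 bump gives (0, 1, 0)
invoked at 4, #3 has no predecessors; its own P0 bump gives (1, 0, 0)
invoked at 9, #6 merges VC(#1)=(0, 0, 1) and bumps P2's slot → (0, 0, 2)
invoked at 11, #7 merges VC(#1)=(0, 0, 1), VC(#6)=(0, 0, 2) and bumps P2's slot → (0, 0, 3)
invoked at 7, #4 merges VC(#2)=(0, 1, 0), VC(#3)=(1, 0, 0) and bumps P1's slot → (1, 2, 0)
invoked at 8, #5 merges VC(#3)=(1, 0, 0), VC(#6)=(0, 0, 2) and bumps P0's slot → (2, 0, 2)
target: VC(#4) = (1, 2, 0)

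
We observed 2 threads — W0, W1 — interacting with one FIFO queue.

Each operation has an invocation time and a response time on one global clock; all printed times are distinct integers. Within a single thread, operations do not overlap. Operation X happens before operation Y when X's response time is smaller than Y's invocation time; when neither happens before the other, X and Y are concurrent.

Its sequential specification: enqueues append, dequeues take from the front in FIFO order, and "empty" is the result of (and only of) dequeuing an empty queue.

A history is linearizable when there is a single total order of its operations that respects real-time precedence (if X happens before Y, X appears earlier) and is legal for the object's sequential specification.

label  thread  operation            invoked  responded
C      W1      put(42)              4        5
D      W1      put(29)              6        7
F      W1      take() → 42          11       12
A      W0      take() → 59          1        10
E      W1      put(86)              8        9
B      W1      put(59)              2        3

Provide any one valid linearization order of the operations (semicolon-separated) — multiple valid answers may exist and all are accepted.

B; A; C; D; E; F

step 1: B put(59) — queue <59>
step 2: A take() → 59 — queue <>
step 3: C put(42) — queue <42>
step 4: D put(29) — queue <42,29>
step 5: E put(86) — queue <42,29,86>
step 6: F take() → 42 — queue <29,86>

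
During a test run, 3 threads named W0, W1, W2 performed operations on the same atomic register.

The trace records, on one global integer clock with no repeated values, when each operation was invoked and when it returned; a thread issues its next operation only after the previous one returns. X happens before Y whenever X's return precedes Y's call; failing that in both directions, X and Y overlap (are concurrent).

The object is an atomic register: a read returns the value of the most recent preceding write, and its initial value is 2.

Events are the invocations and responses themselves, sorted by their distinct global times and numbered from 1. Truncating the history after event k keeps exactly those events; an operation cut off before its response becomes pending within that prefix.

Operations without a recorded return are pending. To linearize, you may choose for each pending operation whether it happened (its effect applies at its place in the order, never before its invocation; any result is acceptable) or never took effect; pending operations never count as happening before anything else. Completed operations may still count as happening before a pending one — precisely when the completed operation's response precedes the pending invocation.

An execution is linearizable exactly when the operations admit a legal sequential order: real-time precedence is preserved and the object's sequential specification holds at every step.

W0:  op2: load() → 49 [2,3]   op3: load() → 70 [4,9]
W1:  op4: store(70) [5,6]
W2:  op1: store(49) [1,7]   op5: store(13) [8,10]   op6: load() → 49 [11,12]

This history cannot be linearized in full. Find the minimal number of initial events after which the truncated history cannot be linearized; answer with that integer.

events 1..11 are linearizable; a witness order is op1, op2, op4, op3, op5:
after step 1 (op1 store(49)): value 49
after step 2 (op2 load() → 49): value 49
after step 3 (op4 store(70)): value 70
after step 4 (op3 load() → 70): value 70
after step 5 (op5 store(13)): value 13
event 12 — op6's response, time 12 — after it, nothing linearizes
e.g. op1, op2, op3, op4, op5, op6: illegal at step 3, since op3 load() → 70 cannot apply there
e.g. op1, op2, op4, op3, op5, op6: illegal at step 6, since op6 load() → 49 cannot apply there

12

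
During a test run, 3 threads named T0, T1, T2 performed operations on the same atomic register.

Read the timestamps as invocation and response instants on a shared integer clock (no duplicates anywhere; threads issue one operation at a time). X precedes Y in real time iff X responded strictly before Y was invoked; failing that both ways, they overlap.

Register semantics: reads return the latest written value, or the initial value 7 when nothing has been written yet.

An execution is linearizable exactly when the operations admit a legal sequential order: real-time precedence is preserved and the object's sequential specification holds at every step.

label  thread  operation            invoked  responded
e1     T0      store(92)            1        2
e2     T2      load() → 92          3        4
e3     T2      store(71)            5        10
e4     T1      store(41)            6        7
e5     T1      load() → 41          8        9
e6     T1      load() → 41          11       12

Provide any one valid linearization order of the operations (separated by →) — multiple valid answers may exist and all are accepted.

after step 1 (e1 store(92)): value 92
after step 2 (e2 load() → 92): value 92
after step 3 (e3 store(71)): value 71
after step 4 (e4 store(41)): value 41
after step 5 (e5 load() → 41): value 41
after step 6 (e6 load() → 41): value 41

e1 → e2 → e3 → e4 → e5 → e6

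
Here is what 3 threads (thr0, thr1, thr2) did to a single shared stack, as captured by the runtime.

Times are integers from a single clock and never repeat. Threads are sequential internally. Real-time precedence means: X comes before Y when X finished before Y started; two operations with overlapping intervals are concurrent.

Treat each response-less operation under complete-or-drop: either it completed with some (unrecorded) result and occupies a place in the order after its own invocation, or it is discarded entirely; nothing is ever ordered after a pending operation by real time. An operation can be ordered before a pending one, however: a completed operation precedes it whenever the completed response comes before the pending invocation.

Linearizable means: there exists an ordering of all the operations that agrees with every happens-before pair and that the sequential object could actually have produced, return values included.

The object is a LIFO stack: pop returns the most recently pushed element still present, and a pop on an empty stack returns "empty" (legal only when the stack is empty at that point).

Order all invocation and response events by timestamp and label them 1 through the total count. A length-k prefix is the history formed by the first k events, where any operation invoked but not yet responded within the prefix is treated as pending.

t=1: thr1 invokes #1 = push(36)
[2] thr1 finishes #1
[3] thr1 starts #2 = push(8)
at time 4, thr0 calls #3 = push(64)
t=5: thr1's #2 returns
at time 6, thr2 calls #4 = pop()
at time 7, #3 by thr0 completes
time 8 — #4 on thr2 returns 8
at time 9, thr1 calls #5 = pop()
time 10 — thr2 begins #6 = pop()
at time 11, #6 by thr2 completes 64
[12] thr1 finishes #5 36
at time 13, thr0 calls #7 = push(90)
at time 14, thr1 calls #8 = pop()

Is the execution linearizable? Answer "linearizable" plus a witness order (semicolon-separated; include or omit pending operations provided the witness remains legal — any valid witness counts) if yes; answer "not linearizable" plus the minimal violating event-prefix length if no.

after step 1 (#1 push(36)): stack <36>
after step 2 (#2 push(8)): stack <36,8>
after step 3 (#4 pop() → 8): stack <36>
after step 4 (#3 push(64)): stack <36,64>
after step 5 (#6 pop() → 64): stack <36>
after step 6 (#5 pop() → 36): stack <>

linearizable — witness: #1; #2; #4; #3; #6; #5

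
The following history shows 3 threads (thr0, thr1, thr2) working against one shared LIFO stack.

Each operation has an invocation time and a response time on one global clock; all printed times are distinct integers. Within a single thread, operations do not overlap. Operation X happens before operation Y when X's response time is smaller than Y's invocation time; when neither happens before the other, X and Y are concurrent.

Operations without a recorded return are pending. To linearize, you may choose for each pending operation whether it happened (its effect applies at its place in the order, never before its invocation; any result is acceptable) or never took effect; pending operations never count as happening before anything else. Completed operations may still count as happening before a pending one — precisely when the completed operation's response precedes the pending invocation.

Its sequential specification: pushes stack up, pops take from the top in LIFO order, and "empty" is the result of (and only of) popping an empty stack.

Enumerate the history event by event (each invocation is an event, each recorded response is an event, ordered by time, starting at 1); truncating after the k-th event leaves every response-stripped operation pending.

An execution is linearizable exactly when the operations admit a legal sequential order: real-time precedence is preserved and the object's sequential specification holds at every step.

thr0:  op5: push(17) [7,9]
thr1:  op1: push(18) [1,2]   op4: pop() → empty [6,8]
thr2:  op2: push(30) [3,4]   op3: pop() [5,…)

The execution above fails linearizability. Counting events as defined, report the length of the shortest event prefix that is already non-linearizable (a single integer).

8

one valid order for events 1..7 is op1, op2:
step 1: op1 push(18) — stack <18>
step 2: op2 push(30) — stack <18,30>
at event 8 (op4's time-8 response) nothing linearizes any more
completion choices over the 2 pending operations (op3, op5) were checked; none helps
for example op1, op2, op4 (pending dropped) fails at step 3: op4 pop() → empty is not legal there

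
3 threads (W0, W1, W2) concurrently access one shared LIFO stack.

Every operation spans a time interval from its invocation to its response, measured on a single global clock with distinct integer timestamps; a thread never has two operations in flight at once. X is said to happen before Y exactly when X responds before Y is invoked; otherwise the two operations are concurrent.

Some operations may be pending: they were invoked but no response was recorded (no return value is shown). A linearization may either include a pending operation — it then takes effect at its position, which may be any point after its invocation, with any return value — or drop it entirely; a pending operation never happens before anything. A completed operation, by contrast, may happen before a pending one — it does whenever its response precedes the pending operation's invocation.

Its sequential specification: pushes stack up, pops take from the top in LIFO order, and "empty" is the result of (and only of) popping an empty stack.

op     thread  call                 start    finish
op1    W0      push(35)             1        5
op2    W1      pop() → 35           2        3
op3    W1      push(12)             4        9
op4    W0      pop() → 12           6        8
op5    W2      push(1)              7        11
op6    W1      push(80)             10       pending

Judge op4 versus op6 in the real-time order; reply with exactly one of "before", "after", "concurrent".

op4 spans [6,8], op6 spans [10,…)
resp(op4)=8 < inv(op6)=10

before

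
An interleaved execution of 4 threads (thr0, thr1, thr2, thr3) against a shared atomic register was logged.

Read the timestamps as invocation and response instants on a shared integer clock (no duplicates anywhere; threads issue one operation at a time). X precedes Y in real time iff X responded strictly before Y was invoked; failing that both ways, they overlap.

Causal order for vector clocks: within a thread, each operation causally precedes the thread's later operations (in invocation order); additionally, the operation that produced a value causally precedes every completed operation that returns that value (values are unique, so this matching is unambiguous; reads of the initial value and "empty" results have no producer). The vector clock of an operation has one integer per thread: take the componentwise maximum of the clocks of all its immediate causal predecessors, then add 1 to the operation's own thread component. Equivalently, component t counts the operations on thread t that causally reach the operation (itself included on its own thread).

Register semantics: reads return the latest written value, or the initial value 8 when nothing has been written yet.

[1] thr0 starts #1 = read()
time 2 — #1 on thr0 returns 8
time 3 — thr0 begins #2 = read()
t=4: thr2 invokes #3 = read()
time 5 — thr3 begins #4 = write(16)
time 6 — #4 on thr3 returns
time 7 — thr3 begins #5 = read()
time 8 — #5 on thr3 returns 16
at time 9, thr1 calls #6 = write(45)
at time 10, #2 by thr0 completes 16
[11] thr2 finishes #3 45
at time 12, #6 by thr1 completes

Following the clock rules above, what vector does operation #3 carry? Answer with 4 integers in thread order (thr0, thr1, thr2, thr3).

(0, 1, 1, 0)

#4, invoked 5, has no incoming edges; only thr3's bump applies → (0, 0, 0, 1)
#6, invoked 9, has no incoming edges; only thr1's bump applies → (0, 1, 0, 0)
#1, invoked 1, has no incoming edges; only thr0's bump applies → (1, 0, 0, 0)
invoked at 7, #5 merges VC(#4)=(0, 0, 0, 1) and bumps thr3's slot → (0, 0, 0, 2)
invoked at 4, #3 merges VC(#6)=(0, 1, 0, 0) and bumps thr2's slot → (0, 1, 1, 0)
invoked at 3, #2 merges VC(#1)=(1, 0, 0, 0), VC(#4)=(0, 0, 0, 1) and bumps thr0's slot → (2, 0, 0, 1)
target: VC(#3) = (0, 1, 1, 0)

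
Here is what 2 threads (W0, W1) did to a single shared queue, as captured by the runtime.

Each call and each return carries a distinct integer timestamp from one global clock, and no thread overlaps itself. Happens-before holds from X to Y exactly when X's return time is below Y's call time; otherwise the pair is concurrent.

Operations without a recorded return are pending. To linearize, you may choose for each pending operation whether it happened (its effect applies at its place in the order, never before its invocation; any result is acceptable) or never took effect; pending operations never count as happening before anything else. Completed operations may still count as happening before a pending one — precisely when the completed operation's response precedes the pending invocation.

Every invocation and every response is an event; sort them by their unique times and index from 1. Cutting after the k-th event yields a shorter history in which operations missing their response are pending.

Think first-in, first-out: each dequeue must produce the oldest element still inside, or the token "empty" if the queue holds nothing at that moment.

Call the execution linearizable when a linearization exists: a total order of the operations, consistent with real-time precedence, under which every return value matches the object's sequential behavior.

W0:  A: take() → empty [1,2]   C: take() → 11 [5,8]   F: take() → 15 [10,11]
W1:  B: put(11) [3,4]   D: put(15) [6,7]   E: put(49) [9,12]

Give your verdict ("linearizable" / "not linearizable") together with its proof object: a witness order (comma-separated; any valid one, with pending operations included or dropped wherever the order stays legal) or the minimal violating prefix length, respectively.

linearizable — witness: A, B, C, D, E, F

1. A take() → empty, leaving queue <>
2. B put(11), leaving queue <11>
3. C take() → 11, leaving queue <>
4. D put(15), leaving queue <15>
5. E put(49), leaving queue <15,49>
6. F take() → 15, leaving queue <49>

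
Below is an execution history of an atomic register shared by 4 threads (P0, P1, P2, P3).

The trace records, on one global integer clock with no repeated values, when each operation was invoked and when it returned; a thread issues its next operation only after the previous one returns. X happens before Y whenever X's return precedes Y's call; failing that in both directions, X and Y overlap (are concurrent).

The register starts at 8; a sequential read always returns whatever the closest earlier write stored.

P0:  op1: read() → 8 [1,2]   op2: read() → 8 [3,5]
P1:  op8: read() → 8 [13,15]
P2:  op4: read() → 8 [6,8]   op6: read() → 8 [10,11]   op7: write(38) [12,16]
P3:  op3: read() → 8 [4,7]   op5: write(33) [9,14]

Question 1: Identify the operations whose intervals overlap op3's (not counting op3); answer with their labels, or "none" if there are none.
Answer: op2, op4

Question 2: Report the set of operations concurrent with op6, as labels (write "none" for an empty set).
Answer: op5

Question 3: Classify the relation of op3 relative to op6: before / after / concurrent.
Answer: before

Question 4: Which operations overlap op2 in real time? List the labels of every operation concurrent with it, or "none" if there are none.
Answer: op3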